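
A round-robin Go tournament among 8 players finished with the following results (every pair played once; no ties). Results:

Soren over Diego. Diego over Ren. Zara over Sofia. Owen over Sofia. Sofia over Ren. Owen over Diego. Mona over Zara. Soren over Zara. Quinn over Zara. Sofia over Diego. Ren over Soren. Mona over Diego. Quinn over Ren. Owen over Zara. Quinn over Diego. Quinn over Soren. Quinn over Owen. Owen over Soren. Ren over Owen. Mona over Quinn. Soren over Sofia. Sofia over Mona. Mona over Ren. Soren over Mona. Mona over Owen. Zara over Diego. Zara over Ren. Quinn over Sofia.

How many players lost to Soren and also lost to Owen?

Soren beat: Zara, Diego, Sofia, Mona.
Owen beat: Zara, Soren, Diego, Sofia.
Both beat: Zara, Diego, Sofia — 3.

3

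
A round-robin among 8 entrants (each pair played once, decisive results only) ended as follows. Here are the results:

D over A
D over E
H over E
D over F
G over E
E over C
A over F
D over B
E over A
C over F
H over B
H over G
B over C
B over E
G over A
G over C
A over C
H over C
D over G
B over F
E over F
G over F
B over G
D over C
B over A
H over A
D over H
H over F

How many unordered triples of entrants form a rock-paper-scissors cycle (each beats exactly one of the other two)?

Win totals: A 2, B 5, C 1, D 7, E 3, F 0, G 4, H 6.
An entrant with w wins dominates both others in C(w,2) triples; summing gives 1 + 10 + 0 + 21 + 3 + 0 + 6 + 15 = 56 transitive triples.
Total triples C(8,3) = 56, so cyclic triples = 56 − 56 = 0.

0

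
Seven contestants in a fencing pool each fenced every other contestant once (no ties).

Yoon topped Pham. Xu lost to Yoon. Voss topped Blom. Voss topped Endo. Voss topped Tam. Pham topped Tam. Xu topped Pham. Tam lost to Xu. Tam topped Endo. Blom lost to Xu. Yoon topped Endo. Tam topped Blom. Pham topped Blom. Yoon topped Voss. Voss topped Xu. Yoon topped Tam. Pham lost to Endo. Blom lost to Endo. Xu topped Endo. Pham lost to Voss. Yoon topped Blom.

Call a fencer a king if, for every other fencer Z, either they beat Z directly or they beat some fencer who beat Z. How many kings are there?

Blom cannot reach Voss, Tam, Yoon, Pham, Xu, Endo in two steps.
Voss cannot reach Yoon in two steps.
Tam cannot reach Voss, Yoon, Xu in two steps.
Yoon reaches everyone (king).
Pham cannot reach Voss, Yoon, Xu in two steps.
Xu cannot reach Voss, Yoon in two steps.
Endo cannot reach Voss, Yoon, Xu in two steps.
Kings: Yoon — 1.

1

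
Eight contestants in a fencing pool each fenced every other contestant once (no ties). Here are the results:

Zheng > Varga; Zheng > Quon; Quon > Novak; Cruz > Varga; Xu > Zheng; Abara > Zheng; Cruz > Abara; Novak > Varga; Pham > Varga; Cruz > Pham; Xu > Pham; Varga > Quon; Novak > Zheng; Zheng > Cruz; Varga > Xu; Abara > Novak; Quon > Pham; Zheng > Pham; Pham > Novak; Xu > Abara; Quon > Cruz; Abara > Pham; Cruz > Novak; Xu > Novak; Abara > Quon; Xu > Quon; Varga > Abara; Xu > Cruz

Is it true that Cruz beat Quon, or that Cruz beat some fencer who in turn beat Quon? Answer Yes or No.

Cruz did not beat Quon directly.
Cruz beat Novak, Abara, Varga, Pham. Of those, Abara beat Quon.

Yes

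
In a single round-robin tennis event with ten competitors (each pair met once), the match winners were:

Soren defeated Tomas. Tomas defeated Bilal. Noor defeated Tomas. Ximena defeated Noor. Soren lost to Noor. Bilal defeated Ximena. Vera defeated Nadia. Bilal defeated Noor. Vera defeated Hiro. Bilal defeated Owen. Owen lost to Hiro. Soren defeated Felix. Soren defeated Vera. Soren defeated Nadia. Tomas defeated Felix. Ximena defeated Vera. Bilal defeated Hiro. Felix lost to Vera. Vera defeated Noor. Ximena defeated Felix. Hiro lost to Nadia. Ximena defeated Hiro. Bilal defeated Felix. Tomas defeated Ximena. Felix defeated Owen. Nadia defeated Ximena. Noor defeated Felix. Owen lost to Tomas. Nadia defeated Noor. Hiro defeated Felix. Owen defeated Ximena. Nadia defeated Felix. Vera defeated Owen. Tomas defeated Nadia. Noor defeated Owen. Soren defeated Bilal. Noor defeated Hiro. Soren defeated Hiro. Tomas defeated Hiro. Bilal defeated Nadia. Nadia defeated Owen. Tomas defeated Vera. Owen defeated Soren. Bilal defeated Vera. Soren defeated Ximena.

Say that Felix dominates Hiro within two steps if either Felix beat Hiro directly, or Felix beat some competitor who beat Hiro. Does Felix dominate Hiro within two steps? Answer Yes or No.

No

Felix did not beat Hiro directly.
Felix beat Owen, but each of them lost to Hiro. No two-step path.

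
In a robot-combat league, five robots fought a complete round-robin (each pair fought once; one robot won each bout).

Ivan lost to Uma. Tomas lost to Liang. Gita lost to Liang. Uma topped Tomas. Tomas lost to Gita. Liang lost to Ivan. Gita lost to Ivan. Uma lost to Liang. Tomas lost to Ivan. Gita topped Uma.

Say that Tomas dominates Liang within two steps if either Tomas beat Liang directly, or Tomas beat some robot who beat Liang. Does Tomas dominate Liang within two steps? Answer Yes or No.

No

Tomas did not beat Liang directly.
Tomas beat no one, so there is no intermediate robot.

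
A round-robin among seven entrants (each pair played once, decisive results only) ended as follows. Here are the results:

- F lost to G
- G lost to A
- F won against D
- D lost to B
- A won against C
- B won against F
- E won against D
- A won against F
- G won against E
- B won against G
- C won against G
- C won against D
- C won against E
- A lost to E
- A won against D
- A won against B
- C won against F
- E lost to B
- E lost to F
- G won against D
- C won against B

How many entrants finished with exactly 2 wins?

2

Win totals: A 5, B 4, C 5, D 0, E 2, F 2, G 3.
Exactly 2: E, F — 2 entrants.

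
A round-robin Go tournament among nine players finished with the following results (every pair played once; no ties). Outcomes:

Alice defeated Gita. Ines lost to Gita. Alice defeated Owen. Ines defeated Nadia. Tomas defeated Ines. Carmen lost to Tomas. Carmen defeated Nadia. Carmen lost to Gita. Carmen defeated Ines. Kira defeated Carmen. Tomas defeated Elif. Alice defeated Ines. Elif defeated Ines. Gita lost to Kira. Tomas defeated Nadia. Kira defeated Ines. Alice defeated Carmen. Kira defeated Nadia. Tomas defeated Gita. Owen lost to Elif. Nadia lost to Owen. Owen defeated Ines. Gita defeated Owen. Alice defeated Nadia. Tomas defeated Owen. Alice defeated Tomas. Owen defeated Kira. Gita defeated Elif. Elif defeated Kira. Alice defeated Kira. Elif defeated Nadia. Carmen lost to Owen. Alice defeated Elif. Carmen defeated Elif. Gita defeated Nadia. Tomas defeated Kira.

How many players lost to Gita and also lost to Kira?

Gita beat: Nadia, Owen, Carmen, Ines, Elif.
Kira beat: Nadia, Carmen, Gita, Ines.
Both beat: Nadia, Carmen, Ines — 3.

3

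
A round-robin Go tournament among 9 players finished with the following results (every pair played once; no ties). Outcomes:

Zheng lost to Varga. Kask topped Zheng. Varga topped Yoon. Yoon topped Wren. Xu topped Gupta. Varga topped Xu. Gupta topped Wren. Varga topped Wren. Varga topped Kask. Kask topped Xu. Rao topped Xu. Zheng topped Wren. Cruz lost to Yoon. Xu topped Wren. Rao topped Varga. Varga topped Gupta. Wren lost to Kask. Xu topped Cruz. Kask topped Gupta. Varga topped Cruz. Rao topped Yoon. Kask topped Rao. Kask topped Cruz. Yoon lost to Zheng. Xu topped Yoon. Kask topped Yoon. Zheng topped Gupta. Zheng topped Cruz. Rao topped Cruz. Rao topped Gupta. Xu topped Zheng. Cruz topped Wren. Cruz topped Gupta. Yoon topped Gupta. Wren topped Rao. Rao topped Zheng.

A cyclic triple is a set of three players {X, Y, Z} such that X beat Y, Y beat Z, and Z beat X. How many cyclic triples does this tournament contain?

7

Win totals: Zheng 4, Cruz 2, Varga 7, Kask 7, Gupta 1, Rao 6, Yoon 3, Wren 1, Xu 5.
A player with w wins dominates both others in C(w,2) triples; summing gives 6 + 1 + 21 + 21 + 0 + 15 + 3 + 0 + 10 = 77 transitive triples.
Total triples C(9,3) = 84, so cyclic triples = 84 − 77 = 7.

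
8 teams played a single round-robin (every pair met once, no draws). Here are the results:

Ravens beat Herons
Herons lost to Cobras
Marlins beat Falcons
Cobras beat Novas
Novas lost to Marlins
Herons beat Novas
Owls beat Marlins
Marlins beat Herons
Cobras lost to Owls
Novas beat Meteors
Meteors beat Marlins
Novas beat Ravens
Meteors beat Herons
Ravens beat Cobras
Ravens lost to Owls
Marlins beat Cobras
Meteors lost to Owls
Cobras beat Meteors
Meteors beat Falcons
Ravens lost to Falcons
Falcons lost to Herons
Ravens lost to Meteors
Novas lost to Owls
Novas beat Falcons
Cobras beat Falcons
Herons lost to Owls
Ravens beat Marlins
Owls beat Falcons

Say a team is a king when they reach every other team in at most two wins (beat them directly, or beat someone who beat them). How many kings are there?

1

Cobras cannot reach Owls in two steps.
Ravens cannot reach Owls in two steps.
Novas cannot reach Owls in two steps.
Owls reaches everyone (king).
Herons cannot reach Cobras, Owls, Marlins in two steps.
Meteors cannot reach Owls in two steps.
Marlins cannot reach Owls in two steps.
Falcons cannot reach Novas, Owls, Meteors in two steps.
Kings: Owls — 1.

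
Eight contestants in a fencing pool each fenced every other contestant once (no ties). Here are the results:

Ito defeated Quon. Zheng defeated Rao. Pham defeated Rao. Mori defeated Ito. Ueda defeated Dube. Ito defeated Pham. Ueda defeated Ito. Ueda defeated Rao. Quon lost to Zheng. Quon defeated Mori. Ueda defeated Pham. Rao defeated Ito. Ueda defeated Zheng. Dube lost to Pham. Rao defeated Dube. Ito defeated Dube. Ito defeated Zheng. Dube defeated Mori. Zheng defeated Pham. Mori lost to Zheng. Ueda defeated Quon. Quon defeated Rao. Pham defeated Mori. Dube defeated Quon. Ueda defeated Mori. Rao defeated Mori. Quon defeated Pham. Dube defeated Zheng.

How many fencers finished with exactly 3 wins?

Win totals: Mori 1, Rao 3, Quon 3, Pham 3, Ito 4, Dube 3, Zheng 4, Ueda 7.
Exactly 3: Rao, Quon, Pham, Dube — 4 fencers.

4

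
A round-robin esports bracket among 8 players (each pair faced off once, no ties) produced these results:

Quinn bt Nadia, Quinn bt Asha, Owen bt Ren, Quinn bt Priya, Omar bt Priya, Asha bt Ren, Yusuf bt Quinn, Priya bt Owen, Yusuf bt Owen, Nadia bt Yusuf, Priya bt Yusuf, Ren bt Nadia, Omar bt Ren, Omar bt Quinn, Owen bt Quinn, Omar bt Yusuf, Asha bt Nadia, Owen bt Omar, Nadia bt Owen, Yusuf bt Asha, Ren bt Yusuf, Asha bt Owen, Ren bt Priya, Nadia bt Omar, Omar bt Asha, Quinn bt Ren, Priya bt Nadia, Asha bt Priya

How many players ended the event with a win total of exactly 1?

0

Win totals: Quinn 4, Nadia 3, Priya 3, Ren 3, Asha 4, Omar 5, Yusuf 3, Owen 3.
No player has exactly 1 wins.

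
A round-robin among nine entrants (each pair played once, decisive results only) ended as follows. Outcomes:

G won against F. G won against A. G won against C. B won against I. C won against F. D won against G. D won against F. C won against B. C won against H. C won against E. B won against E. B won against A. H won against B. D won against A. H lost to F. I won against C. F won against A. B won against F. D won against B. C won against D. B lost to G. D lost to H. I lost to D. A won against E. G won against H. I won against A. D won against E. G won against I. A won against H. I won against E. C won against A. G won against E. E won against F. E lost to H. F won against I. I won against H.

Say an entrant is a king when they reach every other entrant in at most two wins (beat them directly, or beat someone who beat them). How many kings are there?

3

A cannot reach C, G, I in two steps.
B cannot reach D, G in two steps.
C reaches everyone (king).
D reaches everyone (king).
E cannot reach B, C, D, G in two steps.
F cannot reach G in two steps.
G reaches everyone (king).
H cannot reach C in two steps.
I cannot reach G in two steps.
Kings: C, D, G — 3.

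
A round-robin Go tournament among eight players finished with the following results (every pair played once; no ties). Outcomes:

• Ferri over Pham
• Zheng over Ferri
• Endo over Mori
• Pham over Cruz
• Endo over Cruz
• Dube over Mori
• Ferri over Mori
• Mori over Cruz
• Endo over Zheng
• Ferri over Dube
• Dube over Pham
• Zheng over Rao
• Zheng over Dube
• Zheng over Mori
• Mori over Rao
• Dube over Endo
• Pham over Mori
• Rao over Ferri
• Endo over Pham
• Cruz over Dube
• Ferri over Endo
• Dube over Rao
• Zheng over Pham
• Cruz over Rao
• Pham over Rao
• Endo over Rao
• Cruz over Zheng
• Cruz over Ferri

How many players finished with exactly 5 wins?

Win totals: Dube 4, Cruz 4, Zheng 5, Mori 2, Pham 3, Endo 5, Rao 1, Ferri 4.
Exactly 5: Zheng, Endo — 2 players.

2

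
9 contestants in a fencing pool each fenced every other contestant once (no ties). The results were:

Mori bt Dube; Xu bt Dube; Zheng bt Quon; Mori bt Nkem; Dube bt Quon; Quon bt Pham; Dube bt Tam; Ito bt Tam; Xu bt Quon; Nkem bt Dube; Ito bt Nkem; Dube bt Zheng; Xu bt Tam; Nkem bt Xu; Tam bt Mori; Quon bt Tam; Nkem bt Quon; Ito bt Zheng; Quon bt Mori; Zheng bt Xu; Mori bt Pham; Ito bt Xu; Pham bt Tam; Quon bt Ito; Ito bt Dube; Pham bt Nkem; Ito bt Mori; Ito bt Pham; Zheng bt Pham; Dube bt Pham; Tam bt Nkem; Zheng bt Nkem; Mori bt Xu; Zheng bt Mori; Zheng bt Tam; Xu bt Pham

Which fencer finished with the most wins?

Win totals: Zheng 6, Tam 2, Ito 7, Dube 4, Mori 4, Quon 4, Nkem 3, Xu 4, Pham 2.
Ito leads with 7 wins (next highest: 6).

Ito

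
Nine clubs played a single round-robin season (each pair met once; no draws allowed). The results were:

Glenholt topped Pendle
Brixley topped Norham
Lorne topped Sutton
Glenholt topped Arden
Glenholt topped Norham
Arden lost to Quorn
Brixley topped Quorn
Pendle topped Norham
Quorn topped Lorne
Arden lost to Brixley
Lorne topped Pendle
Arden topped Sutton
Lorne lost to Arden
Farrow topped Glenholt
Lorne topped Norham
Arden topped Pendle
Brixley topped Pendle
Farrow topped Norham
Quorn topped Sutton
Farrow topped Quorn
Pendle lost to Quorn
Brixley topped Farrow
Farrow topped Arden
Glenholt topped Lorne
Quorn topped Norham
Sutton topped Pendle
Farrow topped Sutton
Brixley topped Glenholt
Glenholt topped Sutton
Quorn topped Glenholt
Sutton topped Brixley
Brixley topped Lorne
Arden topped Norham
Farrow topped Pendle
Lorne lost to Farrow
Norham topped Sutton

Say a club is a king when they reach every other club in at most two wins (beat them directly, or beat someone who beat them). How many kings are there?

Brixley reaches everyone (king).
Quorn cannot reach Farrow in two steps.
Lorne cannot reach Quorn, Glenholt, Farrow, Arden in two steps.
Glenholt cannot reach Quorn, Farrow in two steps.
Farrow reaches everyone (king).
Sutton reaches everyone (king).
Arden cannot reach Quorn, Glenholt, Farrow in two steps.
Norham cannot reach Quorn, Lorne, Glenholt, Farrow, Arden in two steps.
Pendle cannot reach Brixley, Quorn, Lorne, Glenholt, Farrow, Arden in two steps.
Kings: Brixley, Farrow, Sutton — 3.

3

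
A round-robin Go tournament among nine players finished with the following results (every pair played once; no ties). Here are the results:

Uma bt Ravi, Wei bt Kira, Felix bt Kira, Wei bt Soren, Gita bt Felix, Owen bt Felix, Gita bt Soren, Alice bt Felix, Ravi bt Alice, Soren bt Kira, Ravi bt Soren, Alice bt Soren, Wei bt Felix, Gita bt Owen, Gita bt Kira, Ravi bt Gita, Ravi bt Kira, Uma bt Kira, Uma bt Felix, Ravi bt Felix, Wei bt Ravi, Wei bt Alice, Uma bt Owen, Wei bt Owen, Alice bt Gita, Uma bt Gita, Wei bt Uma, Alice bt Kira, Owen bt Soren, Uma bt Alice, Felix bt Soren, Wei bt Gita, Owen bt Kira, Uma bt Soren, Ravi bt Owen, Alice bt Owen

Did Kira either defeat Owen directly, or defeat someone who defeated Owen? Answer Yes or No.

No

Kira did not beat Owen directly.
Kira beat no one, so there is no intermediate player.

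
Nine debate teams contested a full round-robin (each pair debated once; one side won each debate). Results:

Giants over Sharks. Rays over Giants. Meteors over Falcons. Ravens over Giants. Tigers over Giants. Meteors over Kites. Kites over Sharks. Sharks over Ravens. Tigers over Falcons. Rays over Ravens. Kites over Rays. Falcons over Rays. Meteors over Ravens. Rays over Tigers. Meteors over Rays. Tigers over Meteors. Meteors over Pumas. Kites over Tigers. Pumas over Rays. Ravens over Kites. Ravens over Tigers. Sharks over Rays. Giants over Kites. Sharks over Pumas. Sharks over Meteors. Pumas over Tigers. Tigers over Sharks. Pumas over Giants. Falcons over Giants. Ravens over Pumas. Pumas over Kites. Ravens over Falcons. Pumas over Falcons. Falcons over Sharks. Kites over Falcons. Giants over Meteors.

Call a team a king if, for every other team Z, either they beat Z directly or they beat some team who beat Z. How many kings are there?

Ravens reaches everyone (king).
Kites reaches everyone (king).
Falcons reaches everyone (king).
Giants reaches everyone (king).
Tigers reaches everyone (king).
Rays reaches everyone (king).
Sharks reaches everyone (king).
Pumas reaches everyone (king).
Meteors reaches everyone (king).
Kings: Ravens, Kites, Falcons, Giants, Tigers, Rays, Sharks, Pumas, Meteors — 9.

9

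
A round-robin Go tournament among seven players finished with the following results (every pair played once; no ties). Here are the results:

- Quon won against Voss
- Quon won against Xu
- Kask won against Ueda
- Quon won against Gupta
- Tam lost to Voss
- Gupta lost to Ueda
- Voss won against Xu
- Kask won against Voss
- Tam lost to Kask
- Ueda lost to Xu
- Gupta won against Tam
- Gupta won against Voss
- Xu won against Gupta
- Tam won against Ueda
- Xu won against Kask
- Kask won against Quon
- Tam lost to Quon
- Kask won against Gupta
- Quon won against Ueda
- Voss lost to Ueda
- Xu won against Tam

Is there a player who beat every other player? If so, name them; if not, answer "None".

Highest win total is Quon with 5 (out of 6 possible).
Quon lost to Kask, so no player went undefeated.

None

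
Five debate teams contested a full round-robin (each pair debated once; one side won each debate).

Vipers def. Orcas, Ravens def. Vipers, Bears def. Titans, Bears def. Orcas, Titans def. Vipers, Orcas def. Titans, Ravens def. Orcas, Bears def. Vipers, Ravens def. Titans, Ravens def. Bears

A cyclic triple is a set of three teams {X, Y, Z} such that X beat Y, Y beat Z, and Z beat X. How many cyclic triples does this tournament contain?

1

Of the C(5,3) = 10 triples, the cyclic ones are: {Titans, Vipers, Orcas}.
That is 1.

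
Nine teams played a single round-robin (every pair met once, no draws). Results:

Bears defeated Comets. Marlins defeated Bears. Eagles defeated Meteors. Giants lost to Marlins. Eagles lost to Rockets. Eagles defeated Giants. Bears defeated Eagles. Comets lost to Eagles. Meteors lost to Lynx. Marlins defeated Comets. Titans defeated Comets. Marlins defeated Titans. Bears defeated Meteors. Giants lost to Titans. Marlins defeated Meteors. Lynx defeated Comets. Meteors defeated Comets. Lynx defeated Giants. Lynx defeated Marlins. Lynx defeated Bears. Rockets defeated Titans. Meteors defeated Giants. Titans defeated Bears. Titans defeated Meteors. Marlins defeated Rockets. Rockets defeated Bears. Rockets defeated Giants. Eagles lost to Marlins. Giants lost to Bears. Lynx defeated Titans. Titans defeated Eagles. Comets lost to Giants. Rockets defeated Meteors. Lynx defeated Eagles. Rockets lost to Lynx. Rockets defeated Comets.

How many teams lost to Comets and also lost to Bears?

Comets beat: no one.
Bears beat: Meteors, Eagles, Giants, Comets.
No one was beaten by both.

0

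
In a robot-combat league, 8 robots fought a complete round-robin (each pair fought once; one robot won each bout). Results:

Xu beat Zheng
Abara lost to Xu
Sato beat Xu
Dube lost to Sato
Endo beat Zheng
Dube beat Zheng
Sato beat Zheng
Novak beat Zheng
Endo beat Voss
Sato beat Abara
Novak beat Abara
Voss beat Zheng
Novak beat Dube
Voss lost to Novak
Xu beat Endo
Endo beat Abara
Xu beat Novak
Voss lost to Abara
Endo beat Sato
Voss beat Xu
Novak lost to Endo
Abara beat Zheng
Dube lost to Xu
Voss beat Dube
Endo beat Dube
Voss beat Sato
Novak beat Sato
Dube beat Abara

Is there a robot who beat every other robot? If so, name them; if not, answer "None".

Highest win total is Endo with 6 (out of 7 possible).
Endo lost to Xu, so no robot went undefeated.

None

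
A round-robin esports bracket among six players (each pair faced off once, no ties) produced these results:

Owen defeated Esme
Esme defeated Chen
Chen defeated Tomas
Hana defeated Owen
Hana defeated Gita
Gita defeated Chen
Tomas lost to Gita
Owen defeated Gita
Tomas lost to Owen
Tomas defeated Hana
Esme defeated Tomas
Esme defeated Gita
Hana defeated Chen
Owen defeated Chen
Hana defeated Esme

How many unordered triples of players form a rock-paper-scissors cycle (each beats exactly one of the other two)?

4

Win totals: Tomas 1, Hana 4, Chen 1, Gita 2, Owen 4, Esme 3.
A player with w wins dominates both others in C(w,2) triples; summing gives 0 + 6 + 0 + 1 + 6 + 3 = 16 transitive triples.
Total triples C(6,3) = 20, so cyclic triples = 20 − 16 = 4.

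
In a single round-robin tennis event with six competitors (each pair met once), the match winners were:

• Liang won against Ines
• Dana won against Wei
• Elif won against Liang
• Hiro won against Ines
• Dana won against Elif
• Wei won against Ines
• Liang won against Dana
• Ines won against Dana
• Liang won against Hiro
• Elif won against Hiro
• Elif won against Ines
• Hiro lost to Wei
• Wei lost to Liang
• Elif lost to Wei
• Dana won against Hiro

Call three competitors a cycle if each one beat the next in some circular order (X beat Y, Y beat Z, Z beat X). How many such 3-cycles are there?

Win totals: Liang 4, Elif 3, Wei 3, Dana 3, Hiro 1, Ines 1.
A competitor with w wins dominates both others in C(w,2) triples; summing gives 6 + 3 + 3 + 3 + 0 + 0 = 15 transitive triples.
Total triples C(6,3) = 20, so cyclic triples = 20 − 15 = 5.

5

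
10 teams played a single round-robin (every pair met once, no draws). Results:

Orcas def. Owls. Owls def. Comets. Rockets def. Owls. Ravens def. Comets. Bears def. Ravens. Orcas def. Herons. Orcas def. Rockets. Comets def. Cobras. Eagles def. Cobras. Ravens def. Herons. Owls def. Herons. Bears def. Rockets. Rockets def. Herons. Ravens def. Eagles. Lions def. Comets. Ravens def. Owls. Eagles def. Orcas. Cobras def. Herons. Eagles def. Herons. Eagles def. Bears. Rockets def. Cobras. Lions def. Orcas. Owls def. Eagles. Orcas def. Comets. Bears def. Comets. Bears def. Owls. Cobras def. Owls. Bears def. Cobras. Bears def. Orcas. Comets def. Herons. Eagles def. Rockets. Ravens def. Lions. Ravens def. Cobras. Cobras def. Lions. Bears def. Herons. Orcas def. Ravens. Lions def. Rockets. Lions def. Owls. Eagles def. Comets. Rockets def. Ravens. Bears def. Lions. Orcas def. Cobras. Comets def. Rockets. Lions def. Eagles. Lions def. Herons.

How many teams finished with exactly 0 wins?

Win totals: Cobras 3, Rockets 4, Orcas 6, Herons 0, Bears 8, Comets 3, Eagles 6, Owls 3, Lions 6, Ravens 6.
Exactly 0: Herons — 1 team.

1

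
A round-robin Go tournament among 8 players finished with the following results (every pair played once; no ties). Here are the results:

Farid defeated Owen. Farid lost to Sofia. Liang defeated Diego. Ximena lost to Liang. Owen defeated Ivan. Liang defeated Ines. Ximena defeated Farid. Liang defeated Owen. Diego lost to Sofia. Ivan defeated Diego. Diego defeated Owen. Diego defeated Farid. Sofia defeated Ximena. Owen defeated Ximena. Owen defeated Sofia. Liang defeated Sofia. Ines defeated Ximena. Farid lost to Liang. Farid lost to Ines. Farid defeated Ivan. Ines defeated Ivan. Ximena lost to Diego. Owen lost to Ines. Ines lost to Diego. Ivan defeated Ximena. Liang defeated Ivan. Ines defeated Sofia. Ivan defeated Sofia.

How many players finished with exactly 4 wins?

Win totals: Ines 5, Sofia 3, Owen 3, Diego 4, Farid 2, Ivan 3, Ximena 1, Liang 7.
Exactly 4: Diego — 1 player.

1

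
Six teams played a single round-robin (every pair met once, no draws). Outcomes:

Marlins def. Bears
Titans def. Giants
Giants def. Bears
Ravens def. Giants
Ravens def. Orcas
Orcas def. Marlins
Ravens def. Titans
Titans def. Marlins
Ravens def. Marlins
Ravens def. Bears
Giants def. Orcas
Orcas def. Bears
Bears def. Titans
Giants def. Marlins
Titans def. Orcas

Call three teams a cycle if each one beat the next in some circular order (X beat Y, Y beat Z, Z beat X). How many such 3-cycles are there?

Of the C(6,3) = 20 triples, the cyclic ones are: {Titans, Orcas, Bears}; {Titans, Marlins, Bears}; {Titans, Giants, Bears}.
That is 3.

3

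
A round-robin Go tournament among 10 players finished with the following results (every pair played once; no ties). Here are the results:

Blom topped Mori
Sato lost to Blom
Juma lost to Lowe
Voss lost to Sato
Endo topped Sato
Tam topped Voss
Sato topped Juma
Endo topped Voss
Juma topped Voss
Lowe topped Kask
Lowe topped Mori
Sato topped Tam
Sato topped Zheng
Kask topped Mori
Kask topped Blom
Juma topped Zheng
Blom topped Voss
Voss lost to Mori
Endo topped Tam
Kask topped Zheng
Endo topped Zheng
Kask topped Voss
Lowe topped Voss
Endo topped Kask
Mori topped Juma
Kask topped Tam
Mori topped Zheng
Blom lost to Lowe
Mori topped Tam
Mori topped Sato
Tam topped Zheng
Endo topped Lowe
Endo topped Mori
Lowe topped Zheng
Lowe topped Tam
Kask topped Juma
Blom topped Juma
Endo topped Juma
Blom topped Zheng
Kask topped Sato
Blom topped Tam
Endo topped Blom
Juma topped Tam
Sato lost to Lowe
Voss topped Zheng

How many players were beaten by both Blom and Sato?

Blom beat: Juma, Tam, Zheng, Mori, Sato, Voss.
Sato beat: Juma, Tam, Zheng, Voss.
Both beat: Juma, Tam, Zheng, Voss — 4.

4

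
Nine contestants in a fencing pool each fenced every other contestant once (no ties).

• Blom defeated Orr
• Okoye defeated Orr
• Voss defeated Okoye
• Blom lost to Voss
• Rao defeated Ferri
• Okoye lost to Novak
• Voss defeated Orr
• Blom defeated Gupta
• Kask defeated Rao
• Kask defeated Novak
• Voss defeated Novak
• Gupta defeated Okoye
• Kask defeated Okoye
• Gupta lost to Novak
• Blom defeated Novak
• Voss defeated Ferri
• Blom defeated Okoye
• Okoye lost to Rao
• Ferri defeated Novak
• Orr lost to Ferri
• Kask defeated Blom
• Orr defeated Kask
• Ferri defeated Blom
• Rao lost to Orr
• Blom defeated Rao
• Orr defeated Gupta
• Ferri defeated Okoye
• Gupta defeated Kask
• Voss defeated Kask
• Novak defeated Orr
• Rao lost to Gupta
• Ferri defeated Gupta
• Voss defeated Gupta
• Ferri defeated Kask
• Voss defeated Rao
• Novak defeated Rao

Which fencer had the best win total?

Voss

Win totals: Novak 4, Gupta 3, Ferri 6, Blom 5, Kask 4, Okoye 1, Voss 8, Orr 3, Rao 2.
Voss leads with 8 wins (next highest: 6).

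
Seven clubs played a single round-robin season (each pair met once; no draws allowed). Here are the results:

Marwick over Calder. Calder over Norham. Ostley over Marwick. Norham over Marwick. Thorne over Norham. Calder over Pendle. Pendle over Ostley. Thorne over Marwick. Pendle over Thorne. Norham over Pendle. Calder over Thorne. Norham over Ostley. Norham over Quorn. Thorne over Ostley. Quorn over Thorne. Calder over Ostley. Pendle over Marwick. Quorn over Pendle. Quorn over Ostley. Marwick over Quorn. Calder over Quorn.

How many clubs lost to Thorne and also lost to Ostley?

Thorne beat: Norham, Ostley, Marwick.
Ostley beat: Marwick.
Both beat: Marwick — 1.

1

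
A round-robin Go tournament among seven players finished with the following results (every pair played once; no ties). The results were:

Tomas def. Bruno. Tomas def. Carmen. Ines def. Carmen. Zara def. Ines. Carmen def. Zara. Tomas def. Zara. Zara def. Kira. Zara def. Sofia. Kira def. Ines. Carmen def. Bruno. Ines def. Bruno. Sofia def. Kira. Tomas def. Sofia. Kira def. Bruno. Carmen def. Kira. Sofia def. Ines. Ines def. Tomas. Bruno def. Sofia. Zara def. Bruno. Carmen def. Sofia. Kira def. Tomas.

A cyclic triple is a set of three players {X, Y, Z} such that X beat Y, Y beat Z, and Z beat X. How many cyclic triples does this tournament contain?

10

Win totals: Bruno 1, Tomas 4, Kira 3, Ines 3, Sofia 2, Carmen 4, Zara 4.
A player with w wins dominates both others in C(w,2) triples; summing gives 0 + 6 + 3 + 3 + 1 + 6 + 6 = 25 transitive triples.
Total triples C(7,3) = 35, so cyclic triples = 35 − 25 = 10.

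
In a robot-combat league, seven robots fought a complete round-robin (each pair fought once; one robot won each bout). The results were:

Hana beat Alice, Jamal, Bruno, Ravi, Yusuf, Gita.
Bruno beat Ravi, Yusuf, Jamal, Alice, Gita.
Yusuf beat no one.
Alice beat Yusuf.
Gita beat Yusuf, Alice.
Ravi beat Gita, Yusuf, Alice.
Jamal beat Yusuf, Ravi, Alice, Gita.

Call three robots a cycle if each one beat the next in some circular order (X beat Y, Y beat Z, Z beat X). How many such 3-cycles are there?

0

Win totals: Yusuf 0, Ravi 3, Gita 2, Jamal 4, Alice 1, Hana 6, Bruno 5.
A robot with w wins dominates both others in C(w,2) triples; summing gives 0 + 3 + 1 + 6 + 0 + 15 + 10 = 35 transitive triples.
Total triples C(7,3) = 35, so cyclic triples = 35 − 35 = 0.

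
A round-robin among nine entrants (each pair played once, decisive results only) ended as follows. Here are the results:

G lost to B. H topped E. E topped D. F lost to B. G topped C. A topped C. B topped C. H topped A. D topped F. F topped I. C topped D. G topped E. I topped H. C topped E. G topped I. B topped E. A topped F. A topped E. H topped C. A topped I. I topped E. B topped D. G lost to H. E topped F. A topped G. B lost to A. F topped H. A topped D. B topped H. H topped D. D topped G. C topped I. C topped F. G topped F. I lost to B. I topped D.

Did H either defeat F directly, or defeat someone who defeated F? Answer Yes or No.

Yes

H did not beat F directly.
H beat A, C, D, E, G. Of those, A beat F.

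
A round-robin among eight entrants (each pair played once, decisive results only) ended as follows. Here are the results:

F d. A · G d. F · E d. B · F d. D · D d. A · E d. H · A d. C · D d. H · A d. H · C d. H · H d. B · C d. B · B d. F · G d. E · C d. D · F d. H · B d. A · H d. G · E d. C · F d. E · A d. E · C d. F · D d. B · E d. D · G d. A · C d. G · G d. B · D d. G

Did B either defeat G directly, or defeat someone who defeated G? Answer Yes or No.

No

B did not beat G directly.
B beat A, F, but each of them lost to G. No two-step path.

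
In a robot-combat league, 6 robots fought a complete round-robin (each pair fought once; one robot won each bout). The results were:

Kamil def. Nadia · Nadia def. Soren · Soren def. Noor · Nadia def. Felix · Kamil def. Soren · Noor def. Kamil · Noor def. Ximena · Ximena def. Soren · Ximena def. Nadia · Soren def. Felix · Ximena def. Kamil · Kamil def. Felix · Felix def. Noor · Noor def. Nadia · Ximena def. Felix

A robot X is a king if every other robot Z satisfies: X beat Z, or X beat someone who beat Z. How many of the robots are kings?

3

Nadia cannot reach Kamil, Ximena in two steps.
Kamil cannot reach Ximena in two steps.
Felix cannot reach Soren in two steps.
Ximena reaches everyone (king).
Soren reaches everyone (king).
Noor reaches everyone (king).
Kings: Ximena, Soren, Noor — 3.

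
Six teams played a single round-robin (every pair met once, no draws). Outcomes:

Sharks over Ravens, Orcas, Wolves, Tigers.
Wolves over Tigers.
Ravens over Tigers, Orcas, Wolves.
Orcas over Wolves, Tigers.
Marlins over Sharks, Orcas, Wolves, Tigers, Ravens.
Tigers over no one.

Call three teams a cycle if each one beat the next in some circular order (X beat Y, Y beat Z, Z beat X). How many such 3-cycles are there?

Win totals: Marlins 5, Sharks 4, Ravens 3, Orcas 2, Tigers 0, Wolves 1.
A team with w wins dominates both others in C(w,2) triples; summing gives 10 + 6 + 3 + 1 + 0 + 0 = 20 transitive triples.
Total triples C(6,3) = 20, so cyclic triples = 20 − 20 = 0.

0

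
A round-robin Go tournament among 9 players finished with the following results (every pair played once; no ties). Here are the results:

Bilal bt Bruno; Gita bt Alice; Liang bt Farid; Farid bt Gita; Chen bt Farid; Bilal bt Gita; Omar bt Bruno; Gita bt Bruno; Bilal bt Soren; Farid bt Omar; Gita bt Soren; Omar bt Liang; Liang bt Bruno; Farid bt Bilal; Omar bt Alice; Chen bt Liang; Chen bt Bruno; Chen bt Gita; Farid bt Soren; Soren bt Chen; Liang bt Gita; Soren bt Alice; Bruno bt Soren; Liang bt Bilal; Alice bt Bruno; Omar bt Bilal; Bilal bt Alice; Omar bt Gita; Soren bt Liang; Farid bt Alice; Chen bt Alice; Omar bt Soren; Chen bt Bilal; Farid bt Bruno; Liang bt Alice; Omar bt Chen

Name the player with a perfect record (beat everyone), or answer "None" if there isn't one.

Highest win total is Omar with 7 (out of 8 possible).
Omar lost to Farid, so no player went undefeated.

None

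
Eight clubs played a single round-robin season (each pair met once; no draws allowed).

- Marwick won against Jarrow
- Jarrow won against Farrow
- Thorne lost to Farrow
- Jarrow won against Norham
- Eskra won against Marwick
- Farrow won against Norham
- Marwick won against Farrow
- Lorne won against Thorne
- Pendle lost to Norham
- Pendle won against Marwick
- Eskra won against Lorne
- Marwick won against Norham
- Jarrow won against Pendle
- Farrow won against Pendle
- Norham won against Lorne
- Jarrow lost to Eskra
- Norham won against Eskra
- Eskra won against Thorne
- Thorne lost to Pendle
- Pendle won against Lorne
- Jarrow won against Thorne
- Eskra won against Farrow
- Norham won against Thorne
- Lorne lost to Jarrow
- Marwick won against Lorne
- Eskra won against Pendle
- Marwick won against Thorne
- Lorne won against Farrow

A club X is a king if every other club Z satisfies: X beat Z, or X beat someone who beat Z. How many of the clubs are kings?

Thorne cannot reach Norham, Jarrow, Farrow, Marwick, Pendle, Lorne, Eskra in two steps.
Norham reaches everyone (king).
Jarrow reaches everyone (king).
Farrow cannot reach Jarrow in two steps.
Marwick reaches everyone (king).
Pendle cannot reach Eskra in two steps.
Lorne cannot reach Jarrow, Marwick, Eskra in two steps.
Eskra reaches everyone (king).
Kings: Norham, Jarrow, Marwick, Eskra — 4.

4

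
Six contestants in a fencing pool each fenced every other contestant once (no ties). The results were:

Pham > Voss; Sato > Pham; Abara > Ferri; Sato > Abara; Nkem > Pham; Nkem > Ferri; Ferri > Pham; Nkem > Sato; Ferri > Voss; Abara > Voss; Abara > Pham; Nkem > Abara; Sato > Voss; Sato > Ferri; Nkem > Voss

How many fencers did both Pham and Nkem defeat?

Pham beat: Voss.
Nkem beat: Voss, Ferri, Sato, Abara, Pham.
Both beat: Voss — 1.

1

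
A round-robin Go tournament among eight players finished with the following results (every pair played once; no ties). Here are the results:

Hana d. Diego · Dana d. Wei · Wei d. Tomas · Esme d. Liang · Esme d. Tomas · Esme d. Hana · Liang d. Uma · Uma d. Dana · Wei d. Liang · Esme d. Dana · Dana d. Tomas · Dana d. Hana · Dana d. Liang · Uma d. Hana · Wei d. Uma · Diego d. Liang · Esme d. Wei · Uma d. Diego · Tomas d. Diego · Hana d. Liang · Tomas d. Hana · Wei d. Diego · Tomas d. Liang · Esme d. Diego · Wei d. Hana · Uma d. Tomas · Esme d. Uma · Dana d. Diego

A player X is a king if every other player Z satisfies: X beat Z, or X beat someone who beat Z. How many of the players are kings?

Diego cannot reach Hana, Esme, Dana, Wei, Tomas in two steps.
Hana cannot reach Esme, Dana, Wei, Tomas in two steps.
Esme reaches everyone (king).
Uma cannot reach Esme in two steps.
Dana cannot reach Esme in two steps.
Wei cannot reach Esme in two steps.
Liang cannot reach Esme, Wei in two steps.
Tomas cannot reach Esme, Dana, Wei in two steps.
Kings: Esme — 1.

1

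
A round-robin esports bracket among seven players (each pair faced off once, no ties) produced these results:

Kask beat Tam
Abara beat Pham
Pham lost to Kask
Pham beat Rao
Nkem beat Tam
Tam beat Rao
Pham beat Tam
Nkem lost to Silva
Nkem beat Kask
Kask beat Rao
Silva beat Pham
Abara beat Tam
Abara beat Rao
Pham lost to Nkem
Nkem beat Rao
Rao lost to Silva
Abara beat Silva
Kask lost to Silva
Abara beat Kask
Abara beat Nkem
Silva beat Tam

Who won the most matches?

Abara

Win totals: Rao 0, Silva 5, Nkem 4, Abara 6, Kask 3, Tam 1, Pham 2.
Abara leads with 6 wins (next highest: 5).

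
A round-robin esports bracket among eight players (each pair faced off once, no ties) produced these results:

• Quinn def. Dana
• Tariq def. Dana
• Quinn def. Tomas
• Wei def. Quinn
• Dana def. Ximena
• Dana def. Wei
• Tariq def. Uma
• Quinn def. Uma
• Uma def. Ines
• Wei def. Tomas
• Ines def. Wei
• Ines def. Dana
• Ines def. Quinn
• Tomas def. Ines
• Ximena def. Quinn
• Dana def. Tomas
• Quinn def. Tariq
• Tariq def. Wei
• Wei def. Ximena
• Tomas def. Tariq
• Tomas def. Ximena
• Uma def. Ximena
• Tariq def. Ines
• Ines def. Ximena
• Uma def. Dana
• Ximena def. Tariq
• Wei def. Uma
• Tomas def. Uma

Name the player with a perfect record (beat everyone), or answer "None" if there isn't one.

Highest win total is Wei with 4 (out of 7 possible).
Wei lost to Ines, Tariq, Dana, so no player went undefeated.

None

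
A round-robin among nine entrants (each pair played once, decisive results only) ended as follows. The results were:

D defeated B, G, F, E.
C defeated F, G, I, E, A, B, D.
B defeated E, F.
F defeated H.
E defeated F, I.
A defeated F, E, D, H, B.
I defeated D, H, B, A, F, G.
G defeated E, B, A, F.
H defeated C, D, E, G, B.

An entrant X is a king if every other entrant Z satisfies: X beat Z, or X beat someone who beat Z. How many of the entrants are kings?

4

A reaches everyone (king).
B cannot reach A, C, D, G in two steps.
C reaches everyone (king).
D cannot reach C in two steps.
E cannot reach C in two steps.
F cannot reach A, I in two steps.
G cannot reach C in two steps.
H reaches everyone (king).
I reaches everyone (king).
Kings: A, C, H, I — 4.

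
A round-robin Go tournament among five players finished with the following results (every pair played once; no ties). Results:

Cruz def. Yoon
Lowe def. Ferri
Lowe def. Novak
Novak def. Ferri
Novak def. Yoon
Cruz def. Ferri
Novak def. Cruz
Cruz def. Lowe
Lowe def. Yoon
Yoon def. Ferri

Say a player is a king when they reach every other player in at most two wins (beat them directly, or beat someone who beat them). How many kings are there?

3

Lowe reaches everyone (king).
Ferri cannot reach Lowe, Novak, Yoon, Cruz in two steps.
Novak reaches everyone (king).
Yoon cannot reach Lowe, Novak, Cruz in two steps.
Cruz reaches everyone (king).
Kings: Lowe, Novak, Cruz — 3.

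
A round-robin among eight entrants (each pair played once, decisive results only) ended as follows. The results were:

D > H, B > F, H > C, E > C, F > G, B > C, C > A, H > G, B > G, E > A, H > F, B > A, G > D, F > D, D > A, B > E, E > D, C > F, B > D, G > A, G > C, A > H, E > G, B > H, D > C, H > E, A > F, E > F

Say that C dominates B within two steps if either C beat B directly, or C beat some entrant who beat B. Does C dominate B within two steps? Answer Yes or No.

No

C did not beat B directly.
C beat A, F, but each of them lost to B. No two-step path.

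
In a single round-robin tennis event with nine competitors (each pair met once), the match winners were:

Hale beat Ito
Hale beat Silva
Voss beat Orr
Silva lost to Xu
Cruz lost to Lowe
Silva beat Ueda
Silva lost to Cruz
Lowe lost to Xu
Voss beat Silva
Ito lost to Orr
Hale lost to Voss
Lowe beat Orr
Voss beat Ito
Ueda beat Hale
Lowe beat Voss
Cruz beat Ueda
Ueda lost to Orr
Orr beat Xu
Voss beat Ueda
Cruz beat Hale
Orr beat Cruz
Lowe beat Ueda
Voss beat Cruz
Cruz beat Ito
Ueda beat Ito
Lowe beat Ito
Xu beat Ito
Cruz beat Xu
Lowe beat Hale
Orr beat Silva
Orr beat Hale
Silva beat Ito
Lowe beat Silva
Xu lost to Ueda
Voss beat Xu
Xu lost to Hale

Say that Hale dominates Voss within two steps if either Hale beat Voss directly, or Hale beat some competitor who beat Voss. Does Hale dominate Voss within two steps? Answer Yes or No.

Hale did not beat Voss directly.
Hale beat Xu, Silva, Ito, but each of them lost to Voss. No two-step path.

No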